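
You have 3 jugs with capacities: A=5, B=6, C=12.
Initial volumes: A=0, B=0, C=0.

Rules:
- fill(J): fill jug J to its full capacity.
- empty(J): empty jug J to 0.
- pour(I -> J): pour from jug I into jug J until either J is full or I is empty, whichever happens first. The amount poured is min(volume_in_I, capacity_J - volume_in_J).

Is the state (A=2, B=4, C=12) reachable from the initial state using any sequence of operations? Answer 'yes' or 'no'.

Answer: yes

Derivation:
BFS from (A=0, B=0, C=0):
  1. fill(C) -> (A=0 B=0 C=12)
  2. pour(C -> A) -> (A=5 B=0 C=7)
  3. pour(A -> B) -> (A=0 B=5 C=7)
  4. pour(C -> A) -> (A=5 B=5 C=2)
  5. pour(A -> B) -> (A=4 B=6 C=2)
  6. empty(B) -> (A=4 B=0 C=2)
  7. pour(A -> B) -> (A=0 B=4 C=2)
  8. pour(C -> A) -> (A=2 B=4 C=0)
  9. fill(C) -> (A=2 B=4 C=12)
Target reached → yes.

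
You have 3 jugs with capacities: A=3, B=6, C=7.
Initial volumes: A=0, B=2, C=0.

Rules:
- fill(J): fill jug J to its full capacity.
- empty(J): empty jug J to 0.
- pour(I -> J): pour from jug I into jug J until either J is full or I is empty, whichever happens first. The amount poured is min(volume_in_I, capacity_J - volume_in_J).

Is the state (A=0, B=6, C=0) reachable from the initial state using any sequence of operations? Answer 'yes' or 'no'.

Answer: yes

Derivation:
BFS from (A=0, B=2, C=0):
  1. fill(B) -> (A=0 B=6 C=0)
Target reached → yes.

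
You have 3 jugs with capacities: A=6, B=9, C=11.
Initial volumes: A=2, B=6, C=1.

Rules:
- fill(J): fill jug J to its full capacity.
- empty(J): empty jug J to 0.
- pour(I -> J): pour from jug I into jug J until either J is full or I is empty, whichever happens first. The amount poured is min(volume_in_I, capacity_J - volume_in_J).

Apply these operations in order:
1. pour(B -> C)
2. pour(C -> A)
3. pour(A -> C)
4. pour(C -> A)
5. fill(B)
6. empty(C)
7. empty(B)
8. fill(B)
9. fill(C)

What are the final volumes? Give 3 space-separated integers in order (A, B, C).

Answer: 6 9 11

Derivation:
Step 1: pour(B -> C) -> (A=2 B=0 C=7)
Step 2: pour(C -> A) -> (A=6 B=0 C=3)
Step 3: pour(A -> C) -> (A=0 B=0 C=9)
Step 4: pour(C -> A) -> (A=6 B=0 C=3)
Step 5: fill(B) -> (A=6 B=9 C=3)
Step 6: empty(C) -> (A=6 B=9 C=0)
Step 7: empty(B) -> (A=6 B=0 C=0)
Step 8: fill(B) -> (A=6 B=9 C=0)
Step 9: fill(C) -> (A=6 B=9 C=11)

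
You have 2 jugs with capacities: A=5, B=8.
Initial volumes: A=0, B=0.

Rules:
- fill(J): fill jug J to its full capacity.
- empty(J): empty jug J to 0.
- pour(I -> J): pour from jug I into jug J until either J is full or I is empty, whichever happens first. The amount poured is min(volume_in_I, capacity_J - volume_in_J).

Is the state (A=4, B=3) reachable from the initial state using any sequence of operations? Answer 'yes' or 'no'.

BFS explored all 26 reachable states.
Reachable set includes: (0,0), (0,1), (0,2), (0,3), (0,4), (0,5), (0,6), (0,7), (0,8), (1,0), (1,8), (2,0) ...
Target (A=4, B=3) not in reachable set → no.

Answer: no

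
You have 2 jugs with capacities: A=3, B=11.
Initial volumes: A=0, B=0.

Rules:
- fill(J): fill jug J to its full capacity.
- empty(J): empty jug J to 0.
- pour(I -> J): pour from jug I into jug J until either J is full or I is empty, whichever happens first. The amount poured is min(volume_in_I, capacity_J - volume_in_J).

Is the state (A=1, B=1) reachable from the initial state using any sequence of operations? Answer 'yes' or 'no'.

BFS explored all 28 reachable states.
Reachable set includes: (0,0), (0,1), (0,2), (0,3), (0,4), (0,5), (0,6), (0,7), (0,8), (0,9), (0,10), (0,11) ...
Target (A=1, B=1) not in reachable set → no.

Answer: no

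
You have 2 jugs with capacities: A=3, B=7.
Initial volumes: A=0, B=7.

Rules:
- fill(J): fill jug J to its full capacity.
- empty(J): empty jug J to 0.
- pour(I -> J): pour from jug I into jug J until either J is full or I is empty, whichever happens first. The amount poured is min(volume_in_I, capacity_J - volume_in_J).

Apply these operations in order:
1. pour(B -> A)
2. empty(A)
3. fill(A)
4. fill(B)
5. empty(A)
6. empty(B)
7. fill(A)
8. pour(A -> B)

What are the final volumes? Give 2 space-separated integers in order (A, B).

Step 1: pour(B -> A) -> (A=3 B=4)
Step 2: empty(A) -> (A=0 B=4)
Step 3: fill(A) -> (A=3 B=4)
Step 4: fill(B) -> (A=3 B=7)
Step 5: empty(A) -> (A=0 B=7)
Step 6: empty(B) -> (A=0 B=0)
Step 7: fill(A) -> (A=3 B=0)
Step 8: pour(A -> B) -> (A=0 B=3)

Answer: 0 3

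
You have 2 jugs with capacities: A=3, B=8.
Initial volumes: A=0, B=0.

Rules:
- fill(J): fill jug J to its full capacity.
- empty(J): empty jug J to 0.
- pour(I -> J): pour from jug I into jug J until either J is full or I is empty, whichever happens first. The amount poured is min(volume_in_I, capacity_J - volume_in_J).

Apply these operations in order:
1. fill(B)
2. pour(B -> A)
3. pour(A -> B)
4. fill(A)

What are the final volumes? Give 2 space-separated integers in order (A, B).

Step 1: fill(B) -> (A=0 B=8)
Step 2: pour(B -> A) -> (A=3 B=5)
Step 3: pour(A -> B) -> (A=0 B=8)
Step 4: fill(A) -> (A=3 B=8)

Answer: 3 8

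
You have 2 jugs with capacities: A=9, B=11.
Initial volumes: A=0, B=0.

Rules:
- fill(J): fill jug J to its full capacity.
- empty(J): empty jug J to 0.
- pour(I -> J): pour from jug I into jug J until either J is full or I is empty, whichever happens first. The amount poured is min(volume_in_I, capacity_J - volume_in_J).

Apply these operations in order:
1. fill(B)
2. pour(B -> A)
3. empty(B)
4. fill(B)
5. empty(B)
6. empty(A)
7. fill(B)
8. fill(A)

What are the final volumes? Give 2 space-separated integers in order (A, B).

Step 1: fill(B) -> (A=0 B=11)
Step 2: pour(B -> A) -> (A=9 B=2)
Step 3: empty(B) -> (A=9 B=0)
Step 4: fill(B) -> (A=9 B=11)
Step 5: empty(B) -> (A=9 B=0)
Step 6: empty(A) -> (A=0 B=0)
Step 7: fill(B) -> (A=0 B=11)
Step 8: fill(A) -> (A=9 B=11)

Answer: 9 11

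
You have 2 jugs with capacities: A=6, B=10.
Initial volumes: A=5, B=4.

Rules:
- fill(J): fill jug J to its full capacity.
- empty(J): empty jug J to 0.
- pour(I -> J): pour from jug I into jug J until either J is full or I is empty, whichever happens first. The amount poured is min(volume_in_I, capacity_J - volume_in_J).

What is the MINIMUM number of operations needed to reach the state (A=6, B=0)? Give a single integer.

Answer: 2

Derivation:
BFS from (A=5, B=4). One shortest path:
  1. fill(A) -> (A=6 B=4)
  2. empty(B) -> (A=6 B=0)
Reached target in 2 moves.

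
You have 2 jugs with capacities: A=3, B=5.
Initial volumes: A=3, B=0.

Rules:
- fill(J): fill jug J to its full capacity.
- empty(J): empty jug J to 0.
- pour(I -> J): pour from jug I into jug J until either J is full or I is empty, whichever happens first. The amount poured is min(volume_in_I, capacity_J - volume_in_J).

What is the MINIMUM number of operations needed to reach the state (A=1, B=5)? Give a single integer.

Answer: 3

Derivation:
BFS from (A=3, B=0). One shortest path:
  1. pour(A -> B) -> (A=0 B=3)
  2. fill(A) -> (A=3 B=3)
  3. pour(A -> B) -> (A=1 B=5)
Reached target in 3 moves.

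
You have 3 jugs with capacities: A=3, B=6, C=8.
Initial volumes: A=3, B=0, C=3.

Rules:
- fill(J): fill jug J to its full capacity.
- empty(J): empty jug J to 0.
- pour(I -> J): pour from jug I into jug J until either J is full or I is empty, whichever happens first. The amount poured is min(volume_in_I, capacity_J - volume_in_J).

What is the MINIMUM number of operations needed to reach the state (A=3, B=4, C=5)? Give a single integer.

BFS from (A=3, B=0, C=3). One shortest path:
  1. fill(B) -> (A=3 B=6 C=3)
  2. pour(A -> C) -> (A=0 B=6 C=6)
  3. pour(B -> C) -> (A=0 B=4 C=8)
  4. pour(C -> A) -> (A=3 B=4 C=5)
Reached target in 4 moves.

Answer: 4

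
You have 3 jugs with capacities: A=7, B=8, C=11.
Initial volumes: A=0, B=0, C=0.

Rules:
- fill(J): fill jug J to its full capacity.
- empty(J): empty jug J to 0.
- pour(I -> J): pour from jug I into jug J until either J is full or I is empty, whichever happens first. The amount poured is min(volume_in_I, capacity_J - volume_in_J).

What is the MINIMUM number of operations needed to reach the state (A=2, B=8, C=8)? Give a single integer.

Answer: 7

Derivation:
BFS from (A=0, B=0, C=0). One shortest path:
  1. fill(C) -> (A=0 B=0 C=11)
  2. pour(C -> B) -> (A=0 B=8 C=3)
  3. pour(C -> A) -> (A=3 B=8 C=0)
  4. pour(B -> C) -> (A=3 B=0 C=8)
  5. pour(A -> B) -> (A=0 B=3 C=8)
  6. fill(A) -> (A=7 B=3 C=8)
  7. pour(A -> B) -> (A=2 B=8 C=8)
Reached target in 7 moves.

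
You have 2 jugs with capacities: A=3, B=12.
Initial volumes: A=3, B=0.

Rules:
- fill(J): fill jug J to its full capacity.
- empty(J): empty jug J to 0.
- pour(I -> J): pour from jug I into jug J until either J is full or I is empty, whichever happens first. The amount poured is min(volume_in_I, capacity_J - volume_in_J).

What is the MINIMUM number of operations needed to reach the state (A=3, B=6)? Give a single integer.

Answer: 4

Derivation:
BFS from (A=3, B=0). One shortest path:
  1. pour(A -> B) -> (A=0 B=3)
  2. fill(A) -> (A=3 B=3)
  3. pour(A -> B) -> (A=0 B=6)
  4. fill(A) -> (A=3 B=6)
Reached target in 4 moves.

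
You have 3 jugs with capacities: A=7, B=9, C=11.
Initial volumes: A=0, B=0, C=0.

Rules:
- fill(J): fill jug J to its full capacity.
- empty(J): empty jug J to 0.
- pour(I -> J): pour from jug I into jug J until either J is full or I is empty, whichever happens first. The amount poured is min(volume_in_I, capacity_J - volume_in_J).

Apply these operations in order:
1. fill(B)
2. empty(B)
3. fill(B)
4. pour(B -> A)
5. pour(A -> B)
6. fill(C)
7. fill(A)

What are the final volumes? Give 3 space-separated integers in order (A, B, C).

Step 1: fill(B) -> (A=0 B=9 C=0)
Step 2: empty(B) -> (A=0 B=0 C=0)
Step 3: fill(B) -> (A=0 B=9 C=0)
Step 4: pour(B -> A) -> (A=7 B=2 C=0)
Step 5: pour(A -> B) -> (A=0 B=9 C=0)
Step 6: fill(C) -> (A=0 B=9 C=11)
Step 7: fill(A) -> (A=7 B=9 C=11)

Answer: 7 9 11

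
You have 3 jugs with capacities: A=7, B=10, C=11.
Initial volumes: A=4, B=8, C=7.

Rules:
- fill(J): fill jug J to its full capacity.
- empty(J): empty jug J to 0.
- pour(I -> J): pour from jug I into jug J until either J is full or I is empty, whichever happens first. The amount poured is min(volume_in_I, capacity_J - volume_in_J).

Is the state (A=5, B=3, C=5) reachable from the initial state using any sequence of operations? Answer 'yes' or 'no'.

Answer: no

Derivation:
BFS explored all 517 reachable states.
Reachable set includes: (0,0,0), (0,0,1), (0,0,2), (0,0,3), (0,0,4), (0,0,5), (0,0,6), (0,0,7), (0,0,8), (0,0,9), (0,0,10), (0,0,11) ...
Target (A=5, B=3, C=5) not in reachable set → no.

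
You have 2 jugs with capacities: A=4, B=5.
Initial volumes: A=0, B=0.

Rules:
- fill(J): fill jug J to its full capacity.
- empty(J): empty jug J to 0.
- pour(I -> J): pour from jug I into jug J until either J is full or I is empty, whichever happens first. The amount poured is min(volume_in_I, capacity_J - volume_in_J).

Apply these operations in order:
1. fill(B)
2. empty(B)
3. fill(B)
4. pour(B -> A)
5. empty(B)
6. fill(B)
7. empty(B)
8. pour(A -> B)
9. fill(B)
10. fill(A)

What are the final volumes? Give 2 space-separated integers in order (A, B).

Answer: 4 5

Derivation:
Step 1: fill(B) -> (A=0 B=5)
Step 2: empty(B) -> (A=0 B=0)
Step 3: fill(B) -> (A=0 B=5)
Step 4: pour(B -> A) -> (A=4 B=1)
Step 5: empty(B) -> (A=4 B=0)
Step 6: fill(B) -> (A=4 B=5)
Step 7: empty(B) -> (A=4 B=0)
Step 8: pour(A -> B) -> (A=0 B=4)
Step 9: fill(B) -> (A=0 B=5)
Step 10: fill(A) -> (A=4 B=5)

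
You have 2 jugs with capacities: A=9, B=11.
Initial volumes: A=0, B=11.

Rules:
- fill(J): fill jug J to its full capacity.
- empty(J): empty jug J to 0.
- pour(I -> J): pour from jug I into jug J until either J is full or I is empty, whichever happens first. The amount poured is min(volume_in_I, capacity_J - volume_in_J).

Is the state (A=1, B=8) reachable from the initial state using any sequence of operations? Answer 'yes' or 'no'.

BFS explored all 40 reachable states.
Reachable set includes: (0,0), (0,1), (0,2), (0,3), (0,4), (0,5), (0,6), (0,7), (0,8), (0,9), (0,10), (0,11) ...
Target (A=1, B=8) not in reachable set → no.

Answer: no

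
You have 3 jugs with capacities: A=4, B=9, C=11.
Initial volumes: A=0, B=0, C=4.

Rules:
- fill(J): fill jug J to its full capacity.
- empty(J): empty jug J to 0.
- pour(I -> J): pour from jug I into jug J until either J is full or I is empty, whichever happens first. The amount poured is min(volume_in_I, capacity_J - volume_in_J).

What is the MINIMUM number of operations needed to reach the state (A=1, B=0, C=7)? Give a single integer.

BFS from (A=0, B=0, C=4). One shortest path:
  1. fill(A) -> (A=4 B=0 C=4)
  2. fill(B) -> (A=4 B=9 C=4)
  3. pour(A -> C) -> (A=0 B=9 C=8)
  4. pour(B -> A) -> (A=4 B=5 C=8)
  5. pour(A -> C) -> (A=1 B=5 C=11)
  6. pour(C -> B) -> (A=1 B=9 C=7)
  7. empty(B) -> (A=1 B=0 C=7)
Reached target in 7 moves.

Answer: 7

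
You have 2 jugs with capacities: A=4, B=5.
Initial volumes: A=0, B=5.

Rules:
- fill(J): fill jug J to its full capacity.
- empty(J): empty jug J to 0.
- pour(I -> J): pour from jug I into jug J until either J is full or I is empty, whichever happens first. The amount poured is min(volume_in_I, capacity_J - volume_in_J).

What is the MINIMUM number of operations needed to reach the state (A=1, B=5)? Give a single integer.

BFS from (A=0, B=5). One shortest path:
  1. pour(B -> A) -> (A=4 B=1)
  2. empty(A) -> (A=0 B=1)
  3. pour(B -> A) -> (A=1 B=0)
  4. fill(B) -> (A=1 B=5)
Reached target in 4 moves.

Answer: 4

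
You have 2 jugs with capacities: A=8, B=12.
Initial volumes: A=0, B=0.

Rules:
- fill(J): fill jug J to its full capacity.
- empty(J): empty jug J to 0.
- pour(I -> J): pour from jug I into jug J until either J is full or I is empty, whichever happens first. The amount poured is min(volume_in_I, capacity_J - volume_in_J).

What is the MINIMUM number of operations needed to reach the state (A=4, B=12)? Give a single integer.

Answer: 4

Derivation:
BFS from (A=0, B=0). One shortest path:
  1. fill(A) -> (A=8 B=0)
  2. pour(A -> B) -> (A=0 B=8)
  3. fill(A) -> (A=8 B=8)
  4. pour(A -> B) -> (A=4 B=12)
Reached target in 4 moves.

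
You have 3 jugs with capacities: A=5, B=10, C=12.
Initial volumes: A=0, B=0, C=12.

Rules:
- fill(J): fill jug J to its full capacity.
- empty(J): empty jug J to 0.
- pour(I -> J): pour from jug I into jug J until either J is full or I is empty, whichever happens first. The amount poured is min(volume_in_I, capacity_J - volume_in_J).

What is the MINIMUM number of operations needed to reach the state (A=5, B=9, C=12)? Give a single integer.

BFS from (A=0, B=0, C=12). One shortest path:
  1. pour(C -> A) -> (A=5 B=0 C=7)
  2. pour(C -> B) -> (A=5 B=7 C=0)
  3. fill(C) -> (A=5 B=7 C=12)
  4. pour(C -> B) -> (A=5 B=10 C=9)
  5. empty(B) -> (A=5 B=0 C=9)
  6. pour(C -> B) -> (A=5 B=9 C=0)
  7. fill(C) -> (A=5 B=9 C=12)
Reached target in 7 moves.

Answer: 7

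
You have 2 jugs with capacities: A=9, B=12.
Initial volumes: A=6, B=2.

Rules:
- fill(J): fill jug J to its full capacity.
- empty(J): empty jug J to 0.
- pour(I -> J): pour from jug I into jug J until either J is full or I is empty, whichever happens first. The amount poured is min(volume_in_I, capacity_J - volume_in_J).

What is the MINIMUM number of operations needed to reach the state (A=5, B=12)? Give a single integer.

BFS from (A=6, B=2). One shortest path:
  1. pour(A -> B) -> (A=0 B=8)
  2. fill(A) -> (A=9 B=8)
  3. pour(A -> B) -> (A=5 B=12)
Reached target in 3 moves.

Answer: 3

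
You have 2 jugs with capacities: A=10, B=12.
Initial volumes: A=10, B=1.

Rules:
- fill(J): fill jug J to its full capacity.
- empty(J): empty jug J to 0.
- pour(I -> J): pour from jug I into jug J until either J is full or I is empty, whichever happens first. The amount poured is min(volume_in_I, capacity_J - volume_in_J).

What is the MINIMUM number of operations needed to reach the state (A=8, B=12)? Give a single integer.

BFS from (A=10, B=1). One shortest path:
  1. empty(B) -> (A=10 B=0)
  2. pour(A -> B) -> (A=0 B=10)
  3. fill(A) -> (A=10 B=10)
  4. pour(A -> B) -> (A=8 B=12)
Reached target in 4 moves.

Answer: 4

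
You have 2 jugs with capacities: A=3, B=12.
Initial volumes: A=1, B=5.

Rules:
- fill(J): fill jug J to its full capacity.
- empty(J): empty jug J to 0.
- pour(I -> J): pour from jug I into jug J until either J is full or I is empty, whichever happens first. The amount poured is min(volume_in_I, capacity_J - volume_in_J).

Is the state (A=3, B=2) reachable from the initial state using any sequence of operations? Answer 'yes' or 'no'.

Answer: yes

Derivation:
BFS from (A=1, B=5):
  1. empty(A) -> (A=0 B=5)
  2. pour(B -> A) -> (A=3 B=2)
Target reached → yes.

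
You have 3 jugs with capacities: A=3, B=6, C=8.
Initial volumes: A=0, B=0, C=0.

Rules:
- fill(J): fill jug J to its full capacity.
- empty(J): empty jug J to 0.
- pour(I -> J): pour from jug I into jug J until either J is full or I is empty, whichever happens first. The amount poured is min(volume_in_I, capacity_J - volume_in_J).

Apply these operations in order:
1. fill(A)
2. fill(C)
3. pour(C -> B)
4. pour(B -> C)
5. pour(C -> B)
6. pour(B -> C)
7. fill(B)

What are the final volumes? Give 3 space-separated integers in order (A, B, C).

Answer: 3 6 8

Derivation:
Step 1: fill(A) -> (A=3 B=0 C=0)
Step 2: fill(C) -> (A=3 B=0 C=8)
Step 3: pour(C -> B) -> (A=3 B=6 C=2)
Step 4: pour(B -> C) -> (A=3 B=0 C=8)
Step 5: pour(C -> B) -> (A=3 B=6 C=2)
Step 6: pour(B -> C) -> (A=3 B=0 C=8)
Step 7: fill(B) -> (A=3 B=6 C=8)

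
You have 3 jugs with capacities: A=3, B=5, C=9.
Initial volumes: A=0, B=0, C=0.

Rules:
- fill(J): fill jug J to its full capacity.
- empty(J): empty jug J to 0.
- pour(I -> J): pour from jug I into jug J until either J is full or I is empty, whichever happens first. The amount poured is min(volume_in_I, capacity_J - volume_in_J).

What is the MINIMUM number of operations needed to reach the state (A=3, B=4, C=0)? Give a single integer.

BFS from (A=0, B=0, C=0). One shortest path:
  1. fill(A) -> (A=3 B=0 C=0)
  2. fill(C) -> (A=3 B=0 C=9)
  3. pour(C -> B) -> (A=3 B=5 C=4)
  4. empty(B) -> (A=3 B=0 C=4)
  5. pour(C -> B) -> (A=3 B=4 C=0)
Reached target in 5 moves.

Answer: 5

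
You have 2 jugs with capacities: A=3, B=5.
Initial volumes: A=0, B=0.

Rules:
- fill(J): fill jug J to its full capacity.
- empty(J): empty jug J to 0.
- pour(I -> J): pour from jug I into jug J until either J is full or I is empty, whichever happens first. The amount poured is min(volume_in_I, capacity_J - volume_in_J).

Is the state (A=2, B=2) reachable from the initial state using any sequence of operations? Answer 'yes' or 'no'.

Answer: no

Derivation:
BFS explored all 16 reachable states.
Reachable set includes: (0,0), (0,1), (0,2), (0,3), (0,4), (0,5), (1,0), (1,5), (2,0), (2,5), (3,0), (3,1) ...
Target (A=2, B=2) not in reachable set → no.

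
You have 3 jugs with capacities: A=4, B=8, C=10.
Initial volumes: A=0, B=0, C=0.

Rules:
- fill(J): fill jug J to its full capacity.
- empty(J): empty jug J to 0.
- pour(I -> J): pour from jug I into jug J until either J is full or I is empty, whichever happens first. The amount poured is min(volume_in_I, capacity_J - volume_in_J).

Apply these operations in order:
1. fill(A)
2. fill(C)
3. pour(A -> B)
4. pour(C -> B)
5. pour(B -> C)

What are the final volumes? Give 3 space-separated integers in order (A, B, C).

Step 1: fill(A) -> (A=4 B=0 C=0)
Step 2: fill(C) -> (A=4 B=0 C=10)
Step 3: pour(A -> B) -> (A=0 B=4 C=10)
Step 4: pour(C -> B) -> (A=0 B=8 C=6)
Step 5: pour(B -> C) -> (A=0 B=4 C=10)

Answer: 0 4 10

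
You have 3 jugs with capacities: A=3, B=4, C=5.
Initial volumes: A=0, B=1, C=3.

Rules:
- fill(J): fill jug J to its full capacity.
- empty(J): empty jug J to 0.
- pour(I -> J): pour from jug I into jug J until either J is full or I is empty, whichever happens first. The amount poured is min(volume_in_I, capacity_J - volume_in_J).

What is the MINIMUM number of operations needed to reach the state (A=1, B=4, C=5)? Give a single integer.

BFS from (A=0, B=1, C=3). One shortest path:
  1. fill(A) -> (A=3 B=1 C=3)
  2. fill(B) -> (A=3 B=4 C=3)
  3. pour(A -> C) -> (A=1 B=4 C=5)
Reached target in 3 moves.

Answer: 3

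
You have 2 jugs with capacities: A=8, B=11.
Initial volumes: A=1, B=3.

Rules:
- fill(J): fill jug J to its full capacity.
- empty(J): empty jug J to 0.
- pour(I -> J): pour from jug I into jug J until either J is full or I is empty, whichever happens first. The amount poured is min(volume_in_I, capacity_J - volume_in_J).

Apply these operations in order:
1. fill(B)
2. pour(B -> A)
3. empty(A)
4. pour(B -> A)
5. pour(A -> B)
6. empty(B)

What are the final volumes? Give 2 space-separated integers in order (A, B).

Answer: 0 0

Derivation:
Step 1: fill(B) -> (A=1 B=11)
Step 2: pour(B -> A) -> (A=8 B=4)
Step 3: empty(A) -> (A=0 B=4)
Step 4: pour(B -> A) -> (A=4 B=0)
Step 5: pour(A -> B) -> (A=0 B=4)
Step 6: empty(B) -> (A=0 B=0)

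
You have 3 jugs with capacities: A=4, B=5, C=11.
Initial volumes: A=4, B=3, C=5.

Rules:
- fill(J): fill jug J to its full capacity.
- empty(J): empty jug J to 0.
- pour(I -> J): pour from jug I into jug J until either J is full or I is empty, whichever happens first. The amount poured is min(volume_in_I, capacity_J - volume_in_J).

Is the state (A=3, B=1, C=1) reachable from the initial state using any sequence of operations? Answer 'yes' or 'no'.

Answer: no

Derivation:
BFS explored all 240 reachable states.
Reachable set includes: (0,0,0), (0,0,1), (0,0,2), (0,0,3), (0,0,4), (0,0,5), (0,0,6), (0,0,7), (0,0,8), (0,0,9), (0,0,10), (0,0,11) ...
Target (A=3, B=1, C=1) not in reachable set → no.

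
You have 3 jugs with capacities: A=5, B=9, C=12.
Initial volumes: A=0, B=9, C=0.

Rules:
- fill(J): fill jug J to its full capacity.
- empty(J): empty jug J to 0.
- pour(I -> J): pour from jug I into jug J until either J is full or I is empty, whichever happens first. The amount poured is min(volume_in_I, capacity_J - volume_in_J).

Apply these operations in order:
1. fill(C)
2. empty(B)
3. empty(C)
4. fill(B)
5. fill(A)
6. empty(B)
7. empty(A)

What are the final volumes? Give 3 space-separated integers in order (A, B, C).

Step 1: fill(C) -> (A=0 B=9 C=12)
Step 2: empty(B) -> (A=0 B=0 C=12)
Step 3: empty(C) -> (A=0 B=0 C=0)
Step 4: fill(B) -> (A=0 B=9 C=0)
Step 5: fill(A) -> (A=5 B=9 C=0)
Step 6: empty(B) -> (A=5 B=0 C=0)
Step 7: empty(A) -> (A=0 B=0 C=0)

Answer: 0 0 0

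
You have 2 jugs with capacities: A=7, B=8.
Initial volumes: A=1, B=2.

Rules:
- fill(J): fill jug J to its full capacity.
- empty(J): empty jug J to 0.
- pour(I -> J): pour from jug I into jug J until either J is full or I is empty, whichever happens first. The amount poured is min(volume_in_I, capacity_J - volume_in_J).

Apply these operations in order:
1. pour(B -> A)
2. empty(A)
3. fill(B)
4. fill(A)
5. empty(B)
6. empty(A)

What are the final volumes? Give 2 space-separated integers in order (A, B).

Answer: 0 0

Derivation:
Step 1: pour(B -> A) -> (A=3 B=0)
Step 2: empty(A) -> (A=0 B=0)
Step 3: fill(B) -> (A=0 B=8)
Step 4: fill(A) -> (A=7 B=8)
Step 5: empty(B) -> (A=7 B=0)
Step 6: empty(A) -> (A=0 B=0)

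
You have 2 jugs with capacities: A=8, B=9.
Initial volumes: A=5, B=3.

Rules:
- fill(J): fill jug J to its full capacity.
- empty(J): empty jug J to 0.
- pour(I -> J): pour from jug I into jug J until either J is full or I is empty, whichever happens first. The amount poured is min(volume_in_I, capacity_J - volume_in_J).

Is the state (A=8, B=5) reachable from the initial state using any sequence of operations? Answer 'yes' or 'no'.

BFS from (A=5, B=3):
  1. empty(B) -> (A=5 B=0)
  2. pour(A -> B) -> (A=0 B=5)
  3. fill(A) -> (A=8 B=5)
Target reached → yes.

Answer: yes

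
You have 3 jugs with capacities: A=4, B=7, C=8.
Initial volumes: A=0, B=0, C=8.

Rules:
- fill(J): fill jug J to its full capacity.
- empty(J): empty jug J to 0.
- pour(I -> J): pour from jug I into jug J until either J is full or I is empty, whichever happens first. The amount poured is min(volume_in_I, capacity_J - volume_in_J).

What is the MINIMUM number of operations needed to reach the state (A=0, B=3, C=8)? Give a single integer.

BFS from (A=0, B=0, C=8). One shortest path:
  1. fill(B) -> (A=0 B=7 C=8)
  2. pour(B -> A) -> (A=4 B=3 C=8)
  3. empty(A) -> (A=0 B=3 C=8)
Reached target in 3 moves.

Answer: 3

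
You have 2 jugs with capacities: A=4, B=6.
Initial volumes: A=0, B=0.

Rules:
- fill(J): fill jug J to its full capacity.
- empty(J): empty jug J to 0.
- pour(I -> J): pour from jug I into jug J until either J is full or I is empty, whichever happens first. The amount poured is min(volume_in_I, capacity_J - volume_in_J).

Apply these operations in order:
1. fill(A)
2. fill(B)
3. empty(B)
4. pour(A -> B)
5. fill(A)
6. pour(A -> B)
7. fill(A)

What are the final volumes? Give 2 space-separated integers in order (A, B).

Step 1: fill(A) -> (A=4 B=0)
Step 2: fill(B) -> (A=4 B=6)
Step 3: empty(B) -> (A=4 B=0)
Step 4: pour(A -> B) -> (A=0 B=4)
Step 5: fill(A) -> (A=4 B=4)
Step 6: pour(A -> B) -> (A=2 B=6)
Step 7: fill(A) -> (A=4 B=6)

Answer: 4 6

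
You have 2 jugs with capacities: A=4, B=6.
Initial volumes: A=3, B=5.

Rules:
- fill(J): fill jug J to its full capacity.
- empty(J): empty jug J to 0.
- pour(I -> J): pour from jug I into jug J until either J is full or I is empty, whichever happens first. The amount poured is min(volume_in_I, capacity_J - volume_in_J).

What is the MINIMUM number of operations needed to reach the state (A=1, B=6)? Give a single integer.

BFS from (A=3, B=5). One shortest path:
  1. empty(B) -> (A=3 B=0)
  2. pour(A -> B) -> (A=0 B=3)
  3. fill(A) -> (A=4 B=3)
  4. pour(A -> B) -> (A=1 B=6)
Reached target in 4 moves.

Answer: 4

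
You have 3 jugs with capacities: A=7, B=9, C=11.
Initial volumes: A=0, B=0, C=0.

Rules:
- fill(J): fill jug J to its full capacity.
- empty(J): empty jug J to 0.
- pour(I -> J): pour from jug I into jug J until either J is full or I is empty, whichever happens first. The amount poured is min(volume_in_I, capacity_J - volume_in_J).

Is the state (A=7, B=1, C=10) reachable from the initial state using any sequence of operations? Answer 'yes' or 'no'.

BFS from (A=0, B=0, C=0):
  1. fill(C) -> (A=0 B=0 C=11)
  2. pour(C -> A) -> (A=7 B=0 C=4)
  3. pour(A -> B) -> (A=0 B=7 C=4)
  4. pour(C -> A) -> (A=4 B=7 C=0)
  5. pour(B -> C) -> (A=4 B=0 C=7)
  6. fill(B) -> (A=4 B=9 C=7)
  7. pour(B -> A) -> (A=7 B=6 C=7)
  8. pour(A -> C) -> (A=3 B=6 C=11)
  9. empty(C) -> (A=3 B=6 C=0)
  10. pour(A -> C) -> (A=0 B=6 C=3)
  11. pour(B -> A) -> (A=6 B=0 C=3)
  12. fill(B) -> (A=6 B=9 C=3)
  13. pour(B -> C) -> (A=6 B=1 C=11)
  14. pour(C -> A) -> (A=7 B=1 C=10)
Target reached → yes.

Answer: yes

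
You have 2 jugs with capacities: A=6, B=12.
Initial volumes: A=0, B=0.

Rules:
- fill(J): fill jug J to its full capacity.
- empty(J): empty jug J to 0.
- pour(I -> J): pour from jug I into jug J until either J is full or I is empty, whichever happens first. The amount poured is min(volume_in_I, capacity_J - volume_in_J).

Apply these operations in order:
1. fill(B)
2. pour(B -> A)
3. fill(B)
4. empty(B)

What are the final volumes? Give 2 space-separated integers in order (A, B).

Step 1: fill(B) -> (A=0 B=12)
Step 2: pour(B -> A) -> (A=6 B=6)
Step 3: fill(B) -> (A=6 B=12)
Step 4: empty(B) -> (A=6 B=0)

Answer: 6 0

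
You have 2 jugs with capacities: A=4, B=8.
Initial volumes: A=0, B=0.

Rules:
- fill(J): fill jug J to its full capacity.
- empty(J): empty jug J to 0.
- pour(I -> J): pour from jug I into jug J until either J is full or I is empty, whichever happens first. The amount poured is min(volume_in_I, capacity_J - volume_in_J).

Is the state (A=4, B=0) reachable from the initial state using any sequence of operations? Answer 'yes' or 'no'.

Answer: yes

Derivation:
BFS from (A=0, B=0):
  1. fill(A) -> (A=4 B=0)
Target reached → yes.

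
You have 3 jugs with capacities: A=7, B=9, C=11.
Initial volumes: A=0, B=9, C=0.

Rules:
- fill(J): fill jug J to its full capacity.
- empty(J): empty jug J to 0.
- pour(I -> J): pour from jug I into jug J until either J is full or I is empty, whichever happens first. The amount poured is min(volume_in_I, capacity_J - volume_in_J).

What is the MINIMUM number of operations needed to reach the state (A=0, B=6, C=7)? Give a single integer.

Answer: 6

Derivation:
BFS from (A=0, B=9, C=0). One shortest path:
  1. fill(C) -> (A=0 B=9 C=11)
  2. pour(B -> A) -> (A=7 B=2 C=11)
  3. empty(A) -> (A=0 B=2 C=11)
  4. pour(C -> A) -> (A=7 B=2 C=4)
  5. pour(C -> B) -> (A=7 B=6 C=0)
  6. pour(A -> C) -> (A=0 B=6 C=7)
Reached target in 6 moves.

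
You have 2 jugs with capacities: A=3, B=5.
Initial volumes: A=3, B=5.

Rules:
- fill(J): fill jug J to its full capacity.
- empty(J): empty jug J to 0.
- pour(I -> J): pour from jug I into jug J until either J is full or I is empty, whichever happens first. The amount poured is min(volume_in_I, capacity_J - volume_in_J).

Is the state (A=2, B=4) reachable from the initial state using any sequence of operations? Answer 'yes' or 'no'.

BFS explored all 16 reachable states.
Reachable set includes: (0,0), (0,1), (0,2), (0,3), (0,4), (0,5), (1,0), (1,5), (2,0), (2,5), (3,0), (3,1) ...
Target (A=2, B=4) not in reachable set → no.

Answer: no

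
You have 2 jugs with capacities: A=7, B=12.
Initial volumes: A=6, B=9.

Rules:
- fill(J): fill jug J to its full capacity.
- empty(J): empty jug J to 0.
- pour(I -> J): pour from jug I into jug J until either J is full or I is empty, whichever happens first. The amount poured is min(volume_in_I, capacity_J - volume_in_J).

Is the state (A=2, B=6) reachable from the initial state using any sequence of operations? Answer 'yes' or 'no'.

Answer: no

Derivation:
BFS explored all 39 reachable states.
Reachable set includes: (0,0), (0,1), (0,2), (0,3), (0,4), (0,5), (0,6), (0,7), (0,8), (0,9), (0,10), (0,11) ...
Target (A=2, B=6) not in reachable set → no.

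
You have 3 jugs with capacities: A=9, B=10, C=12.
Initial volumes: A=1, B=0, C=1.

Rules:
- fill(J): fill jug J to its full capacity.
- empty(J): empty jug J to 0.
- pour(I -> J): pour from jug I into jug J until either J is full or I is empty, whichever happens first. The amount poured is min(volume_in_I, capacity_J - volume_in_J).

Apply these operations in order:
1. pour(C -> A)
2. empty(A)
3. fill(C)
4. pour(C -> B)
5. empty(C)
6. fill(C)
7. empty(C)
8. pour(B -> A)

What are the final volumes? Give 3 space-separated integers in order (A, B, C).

Step 1: pour(C -> A) -> (A=2 B=0 C=0)
Step 2: empty(A) -> (A=0 B=0 C=0)
Step 3: fill(C) -> (A=0 B=0 C=12)
Step 4: pour(C -> B) -> (A=0 B=10 C=2)
Step 5: empty(C) -> (A=0 B=10 C=0)
Step 6: fill(C) -> (A=0 B=10 C=12)
Step 7: empty(C) -> (A=0 B=10 C=0)
Step 8: pour(B -> A) -> (A=9 B=1 C=0)

Answer: 9 1 0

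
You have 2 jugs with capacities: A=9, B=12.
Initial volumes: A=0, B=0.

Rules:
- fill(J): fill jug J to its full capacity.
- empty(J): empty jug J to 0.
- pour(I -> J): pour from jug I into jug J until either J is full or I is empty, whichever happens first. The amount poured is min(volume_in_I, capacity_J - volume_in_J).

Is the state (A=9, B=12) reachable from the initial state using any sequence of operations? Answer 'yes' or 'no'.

Answer: yes

Derivation:
BFS from (A=0, B=0):
  1. fill(A) -> (A=9 B=0)
  2. fill(B) -> (A=9 B=12)
Target reached → yes.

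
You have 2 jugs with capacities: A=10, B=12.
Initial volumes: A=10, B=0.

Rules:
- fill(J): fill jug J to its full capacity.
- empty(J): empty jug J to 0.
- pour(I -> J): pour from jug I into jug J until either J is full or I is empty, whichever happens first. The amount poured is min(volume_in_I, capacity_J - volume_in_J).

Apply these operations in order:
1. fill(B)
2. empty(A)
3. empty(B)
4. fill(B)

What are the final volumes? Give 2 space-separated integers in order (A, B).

Step 1: fill(B) -> (A=10 B=12)
Step 2: empty(A) -> (A=0 B=12)
Step 3: empty(B) -> (A=0 B=0)
Step 4: fill(B) -> (A=0 B=12)

Answer: 0 12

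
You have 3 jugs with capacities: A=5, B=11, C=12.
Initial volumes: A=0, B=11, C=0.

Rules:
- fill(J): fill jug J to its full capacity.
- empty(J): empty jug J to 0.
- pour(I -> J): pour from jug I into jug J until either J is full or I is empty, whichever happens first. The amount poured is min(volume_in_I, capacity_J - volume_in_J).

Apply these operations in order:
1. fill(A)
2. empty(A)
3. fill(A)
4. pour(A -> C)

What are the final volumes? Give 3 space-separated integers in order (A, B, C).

Step 1: fill(A) -> (A=5 B=11 C=0)
Step 2: empty(A) -> (A=0 B=11 C=0)
Step 3: fill(A) -> (A=5 B=11 C=0)
Step 4: pour(A -> C) -> (A=0 B=11 C=5)

Answer: 0 11 5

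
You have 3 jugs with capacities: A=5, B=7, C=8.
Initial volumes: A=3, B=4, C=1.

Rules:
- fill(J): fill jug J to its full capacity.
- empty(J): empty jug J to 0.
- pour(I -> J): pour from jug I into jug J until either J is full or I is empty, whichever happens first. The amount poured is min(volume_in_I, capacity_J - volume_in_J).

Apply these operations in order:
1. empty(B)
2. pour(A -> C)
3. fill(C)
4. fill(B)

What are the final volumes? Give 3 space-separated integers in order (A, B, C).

Answer: 0 7 8

Derivation:
Step 1: empty(B) -> (A=3 B=0 C=1)
Step 2: pour(A -> C) -> (A=0 B=0 C=4)
Step 3: fill(C) -> (A=0 B=0 C=8)
Step 4: fill(B) -> (A=0 B=7 C=8)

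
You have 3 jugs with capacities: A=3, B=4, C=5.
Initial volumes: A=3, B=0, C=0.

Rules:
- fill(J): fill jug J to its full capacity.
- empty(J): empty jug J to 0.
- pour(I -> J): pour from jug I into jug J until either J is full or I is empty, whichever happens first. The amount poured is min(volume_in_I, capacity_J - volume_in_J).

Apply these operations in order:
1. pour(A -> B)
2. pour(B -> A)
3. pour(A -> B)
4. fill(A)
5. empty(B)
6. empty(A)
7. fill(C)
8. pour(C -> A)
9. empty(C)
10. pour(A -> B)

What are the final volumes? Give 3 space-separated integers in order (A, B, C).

Step 1: pour(A -> B) -> (A=0 B=3 C=0)
Step 2: pour(B -> A) -> (A=3 B=0 C=0)
Step 3: pour(A -> B) -> (A=0 B=3 C=0)
Step 4: fill(A) -> (A=3 B=3 C=0)
Step 5: empty(B) -> (A=3 B=0 C=0)
Step 6: empty(A) -> (A=0 B=0 C=0)
Step 7: fill(C) -> (A=0 B=0 C=5)
Step 8: pour(C -> A) -> (A=3 B=0 C=2)
Step 9: empty(C) -> (A=3 B=0 C=0)
Step 10: pour(A -> B) -> (A=0 B=3 C=0)

Answer: 0 3 0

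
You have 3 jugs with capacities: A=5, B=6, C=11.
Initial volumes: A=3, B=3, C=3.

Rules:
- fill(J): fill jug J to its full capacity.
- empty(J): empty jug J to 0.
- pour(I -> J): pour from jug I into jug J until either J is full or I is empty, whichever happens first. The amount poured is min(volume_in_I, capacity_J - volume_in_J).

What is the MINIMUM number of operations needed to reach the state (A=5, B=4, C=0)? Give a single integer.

BFS from (A=3, B=3, C=3). One shortest path:
  1. pour(B -> A) -> (A=5 B=1 C=3)
  2. pour(C -> B) -> (A=5 B=4 C=0)
Reached target in 2 moves.

Answer: 2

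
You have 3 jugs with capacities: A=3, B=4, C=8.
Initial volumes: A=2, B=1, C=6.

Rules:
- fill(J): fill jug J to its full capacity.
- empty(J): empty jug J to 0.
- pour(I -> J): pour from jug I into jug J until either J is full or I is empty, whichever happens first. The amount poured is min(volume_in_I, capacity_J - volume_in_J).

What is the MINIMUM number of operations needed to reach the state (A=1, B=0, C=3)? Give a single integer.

Answer: 4

Derivation:
BFS from (A=2, B=1, C=6). One shortest path:
  1. fill(A) -> (A=3 B=1 C=6)
  2. empty(C) -> (A=3 B=1 C=0)
  3. pour(A -> C) -> (A=0 B=1 C=3)
  4. pour(B -> A) -> (A=1 B=0 C=3)
Reached target in 4 moves.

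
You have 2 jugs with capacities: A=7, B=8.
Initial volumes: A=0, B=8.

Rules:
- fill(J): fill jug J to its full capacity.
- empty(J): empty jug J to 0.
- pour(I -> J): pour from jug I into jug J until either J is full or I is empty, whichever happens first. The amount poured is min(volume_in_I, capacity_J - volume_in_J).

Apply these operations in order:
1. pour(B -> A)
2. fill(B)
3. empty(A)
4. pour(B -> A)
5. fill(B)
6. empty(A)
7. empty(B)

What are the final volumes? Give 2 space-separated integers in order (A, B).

Step 1: pour(B -> A) -> (A=7 B=1)
Step 2: fill(B) -> (A=7 B=8)
Step 3: empty(A) -> (A=0 B=8)
Step 4: pour(B -> A) -> (A=7 B=1)
Step 5: fill(B) -> (A=7 B=8)
Step 6: empty(A) -> (A=0 B=8)
Step 7: empty(B) -> (A=0 B=0)

Answer: 0 0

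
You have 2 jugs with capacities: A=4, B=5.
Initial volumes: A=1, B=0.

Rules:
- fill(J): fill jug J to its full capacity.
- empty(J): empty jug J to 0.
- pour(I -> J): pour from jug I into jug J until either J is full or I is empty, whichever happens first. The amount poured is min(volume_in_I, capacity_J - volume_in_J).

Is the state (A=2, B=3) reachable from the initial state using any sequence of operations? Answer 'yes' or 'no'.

BFS explored all 18 reachable states.
Reachable set includes: (0,0), (0,1), (0,2), (0,3), (0,4), (0,5), (1,0), (1,5), (2,0), (2,5), (3,0), (3,5) ...
Target (A=2, B=3) not in reachable set → no.

Answer: no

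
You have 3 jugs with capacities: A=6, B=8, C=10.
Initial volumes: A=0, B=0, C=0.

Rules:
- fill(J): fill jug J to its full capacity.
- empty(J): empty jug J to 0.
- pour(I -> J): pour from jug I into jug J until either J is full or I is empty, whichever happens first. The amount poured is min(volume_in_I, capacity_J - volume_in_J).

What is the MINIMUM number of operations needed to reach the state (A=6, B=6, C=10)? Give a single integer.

BFS from (A=0, B=0, C=0). One shortest path:
  1. fill(A) -> (A=6 B=0 C=0)
  2. fill(C) -> (A=6 B=0 C=10)
  3. pour(A -> B) -> (A=0 B=6 C=10)
  4. fill(A) -> (A=6 B=6 C=10)
Reached target in 4 moves.

Answer: 4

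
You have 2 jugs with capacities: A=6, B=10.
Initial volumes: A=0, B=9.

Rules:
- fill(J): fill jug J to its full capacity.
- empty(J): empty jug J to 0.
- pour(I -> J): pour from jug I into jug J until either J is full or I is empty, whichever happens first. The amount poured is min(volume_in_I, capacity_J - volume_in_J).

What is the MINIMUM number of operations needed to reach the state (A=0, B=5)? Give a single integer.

Answer: 4

Derivation:
BFS from (A=0, B=9). One shortest path:
  1. fill(A) -> (A=6 B=9)
  2. pour(A -> B) -> (A=5 B=10)
  3. empty(B) -> (A=5 B=0)
  4. pour(A -> B) -> (A=0 B=5)
Reached target in 4 moves.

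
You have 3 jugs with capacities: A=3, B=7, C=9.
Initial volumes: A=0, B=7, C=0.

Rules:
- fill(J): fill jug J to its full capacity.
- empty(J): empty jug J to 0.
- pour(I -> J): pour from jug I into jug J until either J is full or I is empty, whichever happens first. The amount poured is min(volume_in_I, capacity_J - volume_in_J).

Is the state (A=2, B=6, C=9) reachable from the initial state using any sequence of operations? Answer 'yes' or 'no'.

Answer: yes

Derivation:
BFS from (A=0, B=7, C=0):
  1. fill(A) -> (A=3 B=7 C=0)
  2. empty(B) -> (A=3 B=0 C=0)
  3. fill(C) -> (A=3 B=0 C=9)
  4. pour(C -> B) -> (A=3 B=7 C=2)
  5. empty(B) -> (A=3 B=0 C=2)
  6. pour(A -> B) -> (A=0 B=3 C=2)
  7. fill(A) -> (A=3 B=3 C=2)
  8. pour(A -> B) -> (A=0 B=6 C=2)
  9. pour(C -> A) -> (A=2 B=6 C=0)
  10. fill(C) -> (A=2 B=6 C=9)
Target reached → yes.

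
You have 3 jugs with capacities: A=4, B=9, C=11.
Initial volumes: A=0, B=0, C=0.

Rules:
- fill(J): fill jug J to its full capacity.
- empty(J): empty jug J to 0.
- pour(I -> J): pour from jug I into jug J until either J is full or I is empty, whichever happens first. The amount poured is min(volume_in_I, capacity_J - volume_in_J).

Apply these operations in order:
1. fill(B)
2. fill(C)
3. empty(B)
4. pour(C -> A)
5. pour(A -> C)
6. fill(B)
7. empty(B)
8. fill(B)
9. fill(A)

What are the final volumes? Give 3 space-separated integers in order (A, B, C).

Answer: 4 9 11

Derivation:
Step 1: fill(B) -> (A=0 B=9 C=0)
Step 2: fill(C) -> (A=0 B=9 C=11)
Step 3: empty(B) -> (A=0 B=0 C=11)
Step 4: pour(C -> A) -> (A=4 B=0 C=7)
Step 5: pour(A -> C) -> (A=0 B=0 C=11)
Step 6: fill(B) -> (A=0 B=9 C=11)
Step 7: empty(B) -> (A=0 B=0 C=11)
Step 8: fill(B) -> (A=0 B=9 C=11)
Step 9: fill(A) -> (A=4 B=9 C=11)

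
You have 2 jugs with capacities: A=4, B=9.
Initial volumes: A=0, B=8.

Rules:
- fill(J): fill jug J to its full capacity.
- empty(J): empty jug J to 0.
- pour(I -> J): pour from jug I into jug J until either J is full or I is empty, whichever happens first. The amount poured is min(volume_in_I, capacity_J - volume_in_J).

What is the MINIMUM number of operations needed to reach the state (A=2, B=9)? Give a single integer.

Answer: 8

Derivation:
BFS from (A=0, B=8). One shortest path:
  1. fill(A) -> (A=4 B=8)
  2. pour(A -> B) -> (A=3 B=9)
  3. empty(B) -> (A=3 B=0)
  4. pour(A -> B) -> (A=0 B=3)
  5. fill(A) -> (A=4 B=3)
  6. pour(A -> B) -> (A=0 B=7)
  7. fill(A) -> (A=4 B=7)
  8. pour(A -> B) -> (A=2 B=9)
Reached target in 8 moves.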